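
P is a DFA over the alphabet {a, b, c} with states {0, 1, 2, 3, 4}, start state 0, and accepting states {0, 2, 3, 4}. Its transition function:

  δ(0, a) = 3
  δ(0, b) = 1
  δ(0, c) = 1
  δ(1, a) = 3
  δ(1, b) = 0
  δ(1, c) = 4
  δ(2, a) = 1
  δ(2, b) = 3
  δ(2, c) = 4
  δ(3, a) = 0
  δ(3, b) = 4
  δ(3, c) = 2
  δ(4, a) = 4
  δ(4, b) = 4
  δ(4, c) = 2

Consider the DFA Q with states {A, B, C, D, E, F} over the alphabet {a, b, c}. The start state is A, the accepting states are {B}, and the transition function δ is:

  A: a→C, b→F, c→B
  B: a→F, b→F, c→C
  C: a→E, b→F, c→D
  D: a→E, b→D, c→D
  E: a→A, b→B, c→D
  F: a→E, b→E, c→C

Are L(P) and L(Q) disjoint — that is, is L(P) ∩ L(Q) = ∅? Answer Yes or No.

No

The string bab is accepted by both P and Q.
Hence L(P) ∩ L(Q) ≠ ∅.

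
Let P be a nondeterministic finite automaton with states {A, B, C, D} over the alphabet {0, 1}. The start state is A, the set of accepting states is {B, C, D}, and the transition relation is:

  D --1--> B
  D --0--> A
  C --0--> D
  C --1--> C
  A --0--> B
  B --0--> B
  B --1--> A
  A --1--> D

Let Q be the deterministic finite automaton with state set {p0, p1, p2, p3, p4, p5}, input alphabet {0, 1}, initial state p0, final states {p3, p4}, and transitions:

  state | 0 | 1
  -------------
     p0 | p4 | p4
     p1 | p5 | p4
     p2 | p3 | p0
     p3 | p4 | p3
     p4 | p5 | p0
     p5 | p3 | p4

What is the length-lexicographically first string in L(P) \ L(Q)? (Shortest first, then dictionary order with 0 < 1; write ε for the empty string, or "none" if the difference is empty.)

00

The string 00 is accepted by P but not by Q.
No shorter string lies in the difference, and 00 is the lexicographically first length-2 string in L(P) \ L(Q).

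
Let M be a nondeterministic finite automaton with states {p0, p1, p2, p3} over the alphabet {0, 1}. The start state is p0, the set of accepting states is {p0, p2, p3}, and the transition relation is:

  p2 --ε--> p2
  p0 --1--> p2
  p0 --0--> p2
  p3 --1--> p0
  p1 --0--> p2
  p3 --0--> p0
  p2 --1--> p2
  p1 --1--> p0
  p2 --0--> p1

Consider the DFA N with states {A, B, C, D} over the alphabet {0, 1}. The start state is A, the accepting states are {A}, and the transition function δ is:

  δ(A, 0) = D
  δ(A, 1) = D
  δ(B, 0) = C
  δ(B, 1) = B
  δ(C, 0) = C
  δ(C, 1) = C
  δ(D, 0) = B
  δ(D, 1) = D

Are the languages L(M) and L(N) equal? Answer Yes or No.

The string 0 is accepted by M but rejected by N.
So L(M) ≠ L(N).

No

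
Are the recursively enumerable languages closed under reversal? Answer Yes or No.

Yes

Reverse the input and run the recogniser for L on it; this accepts exactly Lᴿ.
So the recursively enumerable languages are closed under reversal.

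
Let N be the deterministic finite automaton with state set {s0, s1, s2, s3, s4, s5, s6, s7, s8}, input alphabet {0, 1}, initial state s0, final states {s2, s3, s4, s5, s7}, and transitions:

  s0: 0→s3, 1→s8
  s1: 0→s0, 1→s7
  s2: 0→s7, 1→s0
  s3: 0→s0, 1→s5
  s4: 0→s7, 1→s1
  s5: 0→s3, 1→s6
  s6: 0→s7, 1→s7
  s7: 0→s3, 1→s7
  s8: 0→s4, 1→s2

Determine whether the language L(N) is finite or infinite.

infinite

State s0 is reachable from the start and can reach an accepting state, and it lies on the cycle s0 → s8 → s2 → s0.
Traversing that cycle any number of times yields accepted strings of unbounded length, so the language is infinite.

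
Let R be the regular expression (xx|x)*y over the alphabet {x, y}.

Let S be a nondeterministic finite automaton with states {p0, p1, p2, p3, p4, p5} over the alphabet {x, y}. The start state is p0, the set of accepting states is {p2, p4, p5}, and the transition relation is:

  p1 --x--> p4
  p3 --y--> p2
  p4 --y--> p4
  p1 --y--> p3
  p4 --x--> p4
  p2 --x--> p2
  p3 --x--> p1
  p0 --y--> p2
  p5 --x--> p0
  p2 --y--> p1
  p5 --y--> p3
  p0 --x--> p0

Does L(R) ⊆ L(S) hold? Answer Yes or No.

Converting the expression R to a DFA (subset construction, then merging equivalent states) gives the minimal DFA with states {r0, r1, r2}, start state r0, accepting states {r1} and transitions r0: x→r0, y→r1; r1: x→r2, y→r2; r2: x→r2, y→r2.
Exploring the product automaton R × S from the start pair (r0, p0), following both machines on each input symbol, reaches 6 state pairs: (r0, p0), (r1, p2), (r2, p2), (r2, p1), (r2, p4), (r2, p3).
R accepts in {r1} and S accepts in {p2, p4, p5}. The reachable pairs whose R-component is accepting are (r1, p2); in each of them the S-component is accepting too, so the product for L(R) \ L(S) (R-component accepting, S-component rejecting) has no reachable accepting pair and the difference is empty.
Hence every string in L(R) is also in L(S).

Yes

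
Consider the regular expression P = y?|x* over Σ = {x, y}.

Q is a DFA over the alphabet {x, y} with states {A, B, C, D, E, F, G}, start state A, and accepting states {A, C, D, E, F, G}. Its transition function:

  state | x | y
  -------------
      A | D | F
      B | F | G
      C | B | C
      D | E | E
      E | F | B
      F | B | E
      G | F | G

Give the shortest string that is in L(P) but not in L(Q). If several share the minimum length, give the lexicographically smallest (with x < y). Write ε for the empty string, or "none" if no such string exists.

xxxx

The string xxxx is accepted by P but not by Q.
No shorter string lies in the difference, and xxxx is the lexicographically first length-4 string in L(P) \ L(Q).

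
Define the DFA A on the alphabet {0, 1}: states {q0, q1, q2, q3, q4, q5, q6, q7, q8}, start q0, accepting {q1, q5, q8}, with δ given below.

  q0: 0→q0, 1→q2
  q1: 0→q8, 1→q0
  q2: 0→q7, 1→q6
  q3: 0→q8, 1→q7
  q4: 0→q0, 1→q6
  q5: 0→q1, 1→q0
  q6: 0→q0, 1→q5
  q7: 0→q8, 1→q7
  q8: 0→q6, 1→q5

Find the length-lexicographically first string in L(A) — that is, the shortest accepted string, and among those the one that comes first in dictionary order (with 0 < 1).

100

A breadth-first search from q0 reaches an accepting state first via the path q0 → q2 → q7 → q8 on input 100.
No string of length < 3 is accepted (BFS exhausts all shorter strings without reaching an accepting state), and 100 is the lexicographically least accepting string of length 3.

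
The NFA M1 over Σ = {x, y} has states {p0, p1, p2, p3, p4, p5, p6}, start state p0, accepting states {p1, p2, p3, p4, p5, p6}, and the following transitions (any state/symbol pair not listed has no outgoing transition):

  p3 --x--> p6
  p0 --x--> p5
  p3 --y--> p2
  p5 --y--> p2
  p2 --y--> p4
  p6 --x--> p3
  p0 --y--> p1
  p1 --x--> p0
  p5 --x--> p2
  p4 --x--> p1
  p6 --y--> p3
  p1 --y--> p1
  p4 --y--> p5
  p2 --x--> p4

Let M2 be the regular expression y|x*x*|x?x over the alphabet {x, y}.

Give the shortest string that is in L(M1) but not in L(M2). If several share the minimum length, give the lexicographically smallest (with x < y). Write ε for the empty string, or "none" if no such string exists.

xy

The string xy is accepted by M1 but not by M2.
No shorter string lies in the difference, and xy is the lexicographically first length-2 string in L(M1) \ L(M2).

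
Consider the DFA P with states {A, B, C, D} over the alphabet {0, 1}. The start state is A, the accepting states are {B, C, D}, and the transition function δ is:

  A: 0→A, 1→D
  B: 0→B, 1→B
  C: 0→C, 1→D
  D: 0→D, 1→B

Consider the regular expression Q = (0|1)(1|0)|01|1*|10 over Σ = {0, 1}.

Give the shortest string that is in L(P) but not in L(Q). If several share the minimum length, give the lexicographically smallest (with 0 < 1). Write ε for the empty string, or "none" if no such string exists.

The string 001 is accepted by P but not by Q.
No shorter string lies in the difference, and 001 is the lexicographically first length-3 string in L(P) \ L(Q).

001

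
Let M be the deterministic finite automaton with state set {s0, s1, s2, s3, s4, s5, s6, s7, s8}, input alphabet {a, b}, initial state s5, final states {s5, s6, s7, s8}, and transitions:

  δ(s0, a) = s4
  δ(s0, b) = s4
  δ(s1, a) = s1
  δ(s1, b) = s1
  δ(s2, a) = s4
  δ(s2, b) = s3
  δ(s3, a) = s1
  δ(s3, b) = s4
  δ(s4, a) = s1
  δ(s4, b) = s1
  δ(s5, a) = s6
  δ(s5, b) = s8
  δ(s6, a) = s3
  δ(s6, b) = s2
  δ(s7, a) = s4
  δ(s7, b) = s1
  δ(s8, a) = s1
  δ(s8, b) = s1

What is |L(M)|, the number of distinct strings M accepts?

3

The useful subgraph on states {s5, s6, s8} is acyclic, so L(M) is finite; the longest accepting path visits 2 useful states, giving maximum string length 1.
Counting accepting paths from s5 by length: 1 of length 0, 2 of length 1. Total 3.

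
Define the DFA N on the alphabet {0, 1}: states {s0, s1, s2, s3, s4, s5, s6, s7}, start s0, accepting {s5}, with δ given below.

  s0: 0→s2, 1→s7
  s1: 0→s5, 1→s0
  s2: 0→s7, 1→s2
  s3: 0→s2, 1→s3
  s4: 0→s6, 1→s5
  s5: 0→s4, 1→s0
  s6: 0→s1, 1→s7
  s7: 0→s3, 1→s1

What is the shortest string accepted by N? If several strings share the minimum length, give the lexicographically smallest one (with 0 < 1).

110

A breadth-first search from s0 reaches an accepting state first via the path s0 → s7 → s1 → s5 on input 110.
No string of length < 3 is accepted (BFS exhausts all shorter strings without reaching an accepting state), and 110 is the lexicographically least accepting string of length 3.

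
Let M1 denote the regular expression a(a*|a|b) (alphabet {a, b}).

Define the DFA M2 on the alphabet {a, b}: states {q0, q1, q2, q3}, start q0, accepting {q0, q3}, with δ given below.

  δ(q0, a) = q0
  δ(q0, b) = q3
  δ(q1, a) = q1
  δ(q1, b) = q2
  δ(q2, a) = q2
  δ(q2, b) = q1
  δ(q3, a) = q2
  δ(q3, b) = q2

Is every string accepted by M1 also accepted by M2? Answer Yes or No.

Converting the expression M1 to a DFA (subset construction, then merging equivalent states) gives the minimal DFA with states {r0, r1, r2, r3, r4}, start state r0, accepting states {r1, r3, r4} and transitions r0: a→r1, b→r2; r1: a→r3, b→r4; r2: a→r2, b→r2; r3: a→r3, b→r2; r4: a→r2, b→r2.
Exploring the product automaton M1 × M2 from the start pair (r0, q0), following both machines on each input symbol, reaches 7 state pairs: (r0, q0), (r1, q0), (r2, q3), (r3, q0), (r4, q3), (r2, q2), (r2, q1).
M1 accepts in {r1, r3, r4} and M2 accepts in {q0, q3}. The reachable pairs whose M1-component is accepting are (r1, q0), (r3, q0), (r4, q3); in each of them the M2-component is accepting too, so the product for L(M1) \ L(M2) (M1-component accepting, M2-component rejecting) has no reachable accepting pair and the difference is empty.
Hence every string in L(M1) is also in L(M2).

Yes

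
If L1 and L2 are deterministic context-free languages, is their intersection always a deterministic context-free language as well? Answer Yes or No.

DCFLs are closed under complement (normalise the DPDA to read all of its input, then flip the verdict). If they were also closed under intersection, De Morgan would make them closed under union; but {aⁿbⁿ : n≥0} and {aⁿb²ⁿ : n≥0} are DCFLs (push the a's; pop one per b, respectively one per two b's) whose union no deterministic PDA accepts: a DPDA for it would have a single run on aⁿb²ⁿ, accepting after the prefix aⁿbⁿ and accepting again after n more b's; an ordinary PDA that simulates it on a's and b's and, at any moment when it is accepting, may switch to reading only a fresh letter c while feeding each c to the simulation as a b, would accept aⁱbʲcᵏ (k≥1) exactly when both aⁱbʲ and aⁱbʲ⁺ᵏ are in the language, i.e. its language intersected with the regular set a*b*c⁺ would be exactly {aⁿbⁿcⁿ : n≥1} — impossible, since context-free languages are closed under intersection with regular sets and {aⁿbⁿcⁿ} is not context-free.

No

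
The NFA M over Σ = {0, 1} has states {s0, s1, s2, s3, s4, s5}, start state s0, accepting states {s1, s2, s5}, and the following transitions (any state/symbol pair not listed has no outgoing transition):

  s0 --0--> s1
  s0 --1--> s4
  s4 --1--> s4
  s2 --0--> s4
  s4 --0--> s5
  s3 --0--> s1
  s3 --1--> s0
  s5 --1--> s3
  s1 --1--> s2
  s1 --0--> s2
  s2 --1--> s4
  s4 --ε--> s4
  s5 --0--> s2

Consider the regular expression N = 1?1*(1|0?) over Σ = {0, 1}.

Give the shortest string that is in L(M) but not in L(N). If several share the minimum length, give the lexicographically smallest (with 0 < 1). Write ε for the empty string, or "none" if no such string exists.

00

The string 00 is accepted by M but not by N.
No shorter string lies in the difference, and 00 is the lexicographically first length-2 string in L(M) \ L(N).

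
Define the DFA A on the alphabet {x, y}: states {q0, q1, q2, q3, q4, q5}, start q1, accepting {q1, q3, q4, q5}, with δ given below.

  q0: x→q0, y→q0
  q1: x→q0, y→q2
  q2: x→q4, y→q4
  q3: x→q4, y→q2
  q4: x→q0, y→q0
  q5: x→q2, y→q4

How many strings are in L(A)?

3

The useful subgraph on states {q1, q2, q4} is acyclic, so L(A) is finite; the longest accepting path visits 3 useful states, giving maximum string length 2.
Counting accepting paths from q1 by length: 1 of length 0, 2 of length 2. Total 3.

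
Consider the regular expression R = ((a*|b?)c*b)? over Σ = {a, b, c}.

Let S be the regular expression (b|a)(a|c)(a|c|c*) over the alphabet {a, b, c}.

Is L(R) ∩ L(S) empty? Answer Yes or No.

Yes

Converting the expression R to a DFA (subset construction, then merging equivalent states) gives the minimal DFA with states {r0, r1, r2, r3, r4, r5}, start state r0, accepting states {r0, r2, r4} and transitions r0: a→r1, b→r2, c→r3; r1: a→r1, b→r4, c→r3; r2: a→r5, b→r4, c→r3; r3: a→r5, b→r4, c→r3; r4: a→r5, b→r5, c→r5; r5: a→r5, b→r5, c→r5.
Converting the expression S to a DFA (subset construction, then merging equivalent states) gives the minimal DFA with states {s0, s1, s2, s3, s4, s5}, start state s0, accepting states {s3, s4, s5} and transitions s0: a→s1, b→s1, c→s2; s1: a→s3, b→s2, c→s3; s2: a→s2, b→s2, c→s2; s3: a→s4, b→s2, c→s5; s4: a→s2, b→s2, c→s2; s5: a→s2, b→s2, c→s5.
Exploring the product automaton R × S from the start pair (r0, s0), following both machines on each input symbol, reaches 14 state pairs: (r0, s0), (r1, s1), (r2, s1), (r3, s2), (r1, s3), (r4, s2), (r3, s3), (r5, s3), (r5, s2), (r1, s4), (r3, s5), (r5, s4), (r5, s5), (r1, s2).
R accepts in {r0, r2, r4} and S accepts in {s3, s4, s5}; no reachable pair has both components accepting, so no string drives both machines to acceptance simultaneously and L(R) ∩ L(S) = ∅.
So no string is accepted by both, and the intersection is empty.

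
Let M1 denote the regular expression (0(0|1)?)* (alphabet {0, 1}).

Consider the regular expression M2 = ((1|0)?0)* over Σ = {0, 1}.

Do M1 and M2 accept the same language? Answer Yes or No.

No

The string 01 is accepted by M1 but rejected by M2.
So L(M1) ≠ L(M2).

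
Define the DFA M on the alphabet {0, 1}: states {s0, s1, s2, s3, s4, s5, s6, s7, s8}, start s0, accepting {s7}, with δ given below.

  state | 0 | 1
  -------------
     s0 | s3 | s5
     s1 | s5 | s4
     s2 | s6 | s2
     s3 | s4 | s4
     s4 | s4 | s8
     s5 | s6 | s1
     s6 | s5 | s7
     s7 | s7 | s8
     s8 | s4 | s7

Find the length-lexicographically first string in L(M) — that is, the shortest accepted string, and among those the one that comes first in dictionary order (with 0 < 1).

101

A breadth-first search from s0 reaches an accepting state first via the path s0 → s5 → s6 → s7 on input 101.
No string of length < 3 is accepted (BFS exhausts all shorter strings without reaching an accepting state), and 101 is the lexicographically least accepting string of length 3.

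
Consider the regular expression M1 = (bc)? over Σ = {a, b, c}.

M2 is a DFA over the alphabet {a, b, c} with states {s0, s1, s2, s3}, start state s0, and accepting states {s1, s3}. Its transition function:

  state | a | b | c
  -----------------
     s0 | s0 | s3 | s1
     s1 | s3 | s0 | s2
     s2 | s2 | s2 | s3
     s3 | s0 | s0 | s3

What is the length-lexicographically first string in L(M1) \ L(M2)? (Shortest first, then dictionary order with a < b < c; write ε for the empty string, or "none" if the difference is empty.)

The empty string ε is accepted by M1 but not by M2.
Since ε is the unique shortest string, it is the required witness.

ε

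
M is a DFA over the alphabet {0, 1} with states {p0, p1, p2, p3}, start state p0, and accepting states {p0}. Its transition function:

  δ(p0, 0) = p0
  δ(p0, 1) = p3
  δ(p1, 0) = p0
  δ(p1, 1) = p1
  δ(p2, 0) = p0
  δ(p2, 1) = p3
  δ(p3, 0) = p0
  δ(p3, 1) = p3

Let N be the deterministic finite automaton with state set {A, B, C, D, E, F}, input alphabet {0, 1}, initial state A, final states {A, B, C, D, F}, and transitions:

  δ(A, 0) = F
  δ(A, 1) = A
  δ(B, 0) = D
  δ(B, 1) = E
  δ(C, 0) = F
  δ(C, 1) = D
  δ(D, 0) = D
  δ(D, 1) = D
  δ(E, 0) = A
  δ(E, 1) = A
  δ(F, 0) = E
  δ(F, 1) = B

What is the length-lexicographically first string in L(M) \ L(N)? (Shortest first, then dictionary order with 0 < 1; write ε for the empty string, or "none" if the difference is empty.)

The string 00 is accepted by M but not by N.
No shorter string lies in the difference, and 00 is the lexicographically first length-2 string in L(M) \ L(N).

00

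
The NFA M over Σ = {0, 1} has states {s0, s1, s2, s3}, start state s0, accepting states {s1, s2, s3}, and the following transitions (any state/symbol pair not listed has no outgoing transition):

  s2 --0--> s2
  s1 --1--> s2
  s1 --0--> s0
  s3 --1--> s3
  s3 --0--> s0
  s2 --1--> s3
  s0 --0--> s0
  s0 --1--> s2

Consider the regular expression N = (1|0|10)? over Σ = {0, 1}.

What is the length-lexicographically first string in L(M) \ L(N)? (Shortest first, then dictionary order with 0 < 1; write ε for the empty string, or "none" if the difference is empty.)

The string 01 is accepted by M but not by N.
No shorter string lies in the difference, and 01 is the lexicographically first length-2 string in L(M) \ L(N).

01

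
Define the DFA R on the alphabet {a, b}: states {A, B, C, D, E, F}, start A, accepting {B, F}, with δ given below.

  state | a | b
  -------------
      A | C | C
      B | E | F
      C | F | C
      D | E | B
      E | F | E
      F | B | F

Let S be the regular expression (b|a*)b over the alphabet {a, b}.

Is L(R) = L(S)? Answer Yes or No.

No

The string aa is accepted by R but rejected by S.
So L(R) ≠ L(S).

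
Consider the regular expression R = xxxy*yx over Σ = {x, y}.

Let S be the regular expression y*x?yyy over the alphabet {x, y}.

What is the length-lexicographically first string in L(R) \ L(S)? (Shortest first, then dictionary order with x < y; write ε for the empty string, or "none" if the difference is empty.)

The string xxxyx is accepted by R but not by S.
No shorter string lies in the difference, and xxxyx is the lexicographically first length-5 string in L(R) \ L(S).

xxxyx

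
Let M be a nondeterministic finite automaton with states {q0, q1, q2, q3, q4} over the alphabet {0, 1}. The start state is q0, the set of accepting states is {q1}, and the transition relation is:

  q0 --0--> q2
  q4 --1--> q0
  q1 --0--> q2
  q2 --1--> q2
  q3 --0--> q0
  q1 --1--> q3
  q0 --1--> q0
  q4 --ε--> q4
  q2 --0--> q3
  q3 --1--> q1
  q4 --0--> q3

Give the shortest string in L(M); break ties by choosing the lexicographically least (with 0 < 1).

A breadth-first search from q0 reaches an accepting state first via the path q0 → q2 → q3 → q1 on input 001.
No string of length < 3 is accepted (BFS exhausts all shorter strings without reaching an accepting state), and 001 is the lexicographically least accepting string of length 3.

001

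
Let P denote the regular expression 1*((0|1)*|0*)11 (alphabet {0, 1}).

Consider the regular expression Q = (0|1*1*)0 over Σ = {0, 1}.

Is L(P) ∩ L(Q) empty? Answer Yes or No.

Converting the expression P to a DFA (subset construction, then merging equivalent states) gives the minimal DFA with states {p0, p1, p2}, start state p0, accepting states {p2} and transitions p0: 0→p0, 1→p1; p1: 0→p0, 1→p2; p2: 0→p0, 1→p2.
Converting the expression Q to a DFA (subset construction, then merging equivalent states) gives the minimal DFA with states {q0, q1, q2, q3, q4}, start state q0, accepting states {q1, q3} and transitions q0: 0→q1, 1→q2; q1: 0→q3, 1→q4; q2: 0→q3, 1→q2; q3: 0→q4, 1→q4; q4: 0→q4, 1→q4.
Exploring the product automaton P × Q from the start pair (p0, q0), following both machines on each input symbol, reaches 8 state pairs: (p0, q0), (p0, q1), (p1, q2), (p0, q3), (p1, q4), (p2, q2), (p0, q4), (p2, q4).
P accepts in {p2} and Q accepts in {q1, q3}; no reachable pair has both components accepting, so no string drives both machines to acceptance simultaneously and L(P) ∩ L(Q) = ∅.
So no string is accepted by both, and the intersection is empty.

Yes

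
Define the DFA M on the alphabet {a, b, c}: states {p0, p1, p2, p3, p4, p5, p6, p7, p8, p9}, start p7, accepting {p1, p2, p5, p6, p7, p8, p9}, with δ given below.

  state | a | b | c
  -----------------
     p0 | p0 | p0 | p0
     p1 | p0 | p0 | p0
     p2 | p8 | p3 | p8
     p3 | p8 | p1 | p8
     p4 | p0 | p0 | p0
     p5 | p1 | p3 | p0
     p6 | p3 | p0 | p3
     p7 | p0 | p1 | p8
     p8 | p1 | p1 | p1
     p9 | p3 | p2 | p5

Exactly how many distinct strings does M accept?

6

The useful subgraph on states {p1, p7, p8} is acyclic, so L(M) is finite; the longest accepting path visits 3 useful states, giving maximum string length 2.
Counting accepting paths from p7 by length: 1 of length 0, 2 of length 1, 3 of length 2. Total 6.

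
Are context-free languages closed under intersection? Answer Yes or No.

{aⁿbⁿcᵐ : m,n≥0} and {aᵐbⁿcⁿ : m,n≥0} are both context-free, but their intersection {aⁿbⁿcⁿ : n≥0} is not (pumping lemma).

No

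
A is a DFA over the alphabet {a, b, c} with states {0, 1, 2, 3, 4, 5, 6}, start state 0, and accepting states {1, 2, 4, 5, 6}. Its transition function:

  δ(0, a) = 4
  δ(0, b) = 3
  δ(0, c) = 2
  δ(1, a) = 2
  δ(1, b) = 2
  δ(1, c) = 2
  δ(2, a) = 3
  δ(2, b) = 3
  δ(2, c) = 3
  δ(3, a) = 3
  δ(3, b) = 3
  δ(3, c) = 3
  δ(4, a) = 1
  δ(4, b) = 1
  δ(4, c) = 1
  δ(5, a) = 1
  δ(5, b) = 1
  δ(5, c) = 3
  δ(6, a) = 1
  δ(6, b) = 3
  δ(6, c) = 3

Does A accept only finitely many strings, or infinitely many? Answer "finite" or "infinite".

The useful states (reachable from 0 and able to reach an accepting state) are {0, 1, 2, 4}.
Restricted to these states the transition graph has no cycle, so every accepting path has bounded length and L is finite.

finite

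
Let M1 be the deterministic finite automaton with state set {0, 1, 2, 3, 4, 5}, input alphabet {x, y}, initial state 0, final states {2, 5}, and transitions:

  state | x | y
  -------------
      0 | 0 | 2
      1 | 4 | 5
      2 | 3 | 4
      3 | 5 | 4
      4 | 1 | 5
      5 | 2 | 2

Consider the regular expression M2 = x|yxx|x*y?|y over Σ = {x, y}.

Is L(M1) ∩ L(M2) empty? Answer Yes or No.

No

The string y is accepted by both M1 and M2.
Hence L(M1) ∩ L(M2) ≠ ∅.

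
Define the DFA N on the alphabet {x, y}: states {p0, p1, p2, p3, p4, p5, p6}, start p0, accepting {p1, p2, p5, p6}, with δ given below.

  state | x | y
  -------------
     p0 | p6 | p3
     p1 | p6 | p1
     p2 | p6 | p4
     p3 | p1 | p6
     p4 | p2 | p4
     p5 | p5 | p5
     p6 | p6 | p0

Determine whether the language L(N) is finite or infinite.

infinite

State p1 is reachable from the start and can reach an accepting state, and it lies on the cycle p1 → p1.
Traversing that cycle any number of times yields accepted strings of unbounded length, so the language is infinite.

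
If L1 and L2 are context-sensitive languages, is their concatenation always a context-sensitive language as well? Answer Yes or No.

Yes

With disjoint nonterminals (and terminals first replaced by fresh nonterminal copies so contexts cannot straddle the boundary), S → S₁S₂ added to two noncontracting grammars is noncontracting and generates L₁L₂; equivalently an LBA guesses the split point and checks each part in place.
So the context-sensitive languages are closed under concatenation.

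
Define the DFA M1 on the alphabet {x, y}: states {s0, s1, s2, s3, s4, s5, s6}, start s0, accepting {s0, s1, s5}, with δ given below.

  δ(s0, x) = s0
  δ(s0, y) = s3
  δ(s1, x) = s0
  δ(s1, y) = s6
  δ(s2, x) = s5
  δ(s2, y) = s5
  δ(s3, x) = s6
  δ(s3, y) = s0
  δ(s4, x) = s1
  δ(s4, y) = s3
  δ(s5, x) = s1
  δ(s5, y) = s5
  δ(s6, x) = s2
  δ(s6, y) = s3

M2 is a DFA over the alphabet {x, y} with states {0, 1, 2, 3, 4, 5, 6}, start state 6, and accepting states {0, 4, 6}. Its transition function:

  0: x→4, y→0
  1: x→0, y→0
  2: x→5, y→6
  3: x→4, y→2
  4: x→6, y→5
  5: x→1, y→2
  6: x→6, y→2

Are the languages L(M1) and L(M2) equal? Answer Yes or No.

Yes

Exploring the product automaton M1 × M2 from the start pair (s0, 6), following both machines on each input symbol, reaches 6 state pairs: (s0, 6), (s3, 2), (s6, 5), (s2, 1), (s5, 0), (s1, 4).
M1 accepts in {s0, s1, s5} and M2 accepts in {0, 4, 6}. In every reachable pair the two components are either both accepting — (s0, 6), (s5, 0), (s1, 4) — or both non-accepting, so no string is accepted by exactly one of the machines: L(M1) \ L(M2) and L(M2) \ L(M1) are both empty.
Hence every string is accepted by M1 iff it is accepted by M2, and the two languages coincide.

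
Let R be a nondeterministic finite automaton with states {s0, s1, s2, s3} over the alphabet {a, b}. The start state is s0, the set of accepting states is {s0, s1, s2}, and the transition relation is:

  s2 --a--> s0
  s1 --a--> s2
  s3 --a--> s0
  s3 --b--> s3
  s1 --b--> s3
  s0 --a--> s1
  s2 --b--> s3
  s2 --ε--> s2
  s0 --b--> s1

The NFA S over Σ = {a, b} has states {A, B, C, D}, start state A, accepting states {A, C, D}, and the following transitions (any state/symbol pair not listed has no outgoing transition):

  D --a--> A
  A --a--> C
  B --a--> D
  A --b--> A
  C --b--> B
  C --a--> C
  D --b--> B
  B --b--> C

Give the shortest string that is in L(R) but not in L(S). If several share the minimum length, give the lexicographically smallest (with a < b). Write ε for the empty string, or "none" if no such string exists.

aaab

The string aaab is accepted by R but not by S.
No shorter string lies in the difference, and aaab is the lexicographically first length-4 string in L(R) \ L(S).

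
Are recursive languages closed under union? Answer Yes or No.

Run a decider for L₁ and then a decider for L₂ on the input and accept if either accepts; both sub-runs halt, so this is again a decider.
So the recursive languages are closed under union.

Yes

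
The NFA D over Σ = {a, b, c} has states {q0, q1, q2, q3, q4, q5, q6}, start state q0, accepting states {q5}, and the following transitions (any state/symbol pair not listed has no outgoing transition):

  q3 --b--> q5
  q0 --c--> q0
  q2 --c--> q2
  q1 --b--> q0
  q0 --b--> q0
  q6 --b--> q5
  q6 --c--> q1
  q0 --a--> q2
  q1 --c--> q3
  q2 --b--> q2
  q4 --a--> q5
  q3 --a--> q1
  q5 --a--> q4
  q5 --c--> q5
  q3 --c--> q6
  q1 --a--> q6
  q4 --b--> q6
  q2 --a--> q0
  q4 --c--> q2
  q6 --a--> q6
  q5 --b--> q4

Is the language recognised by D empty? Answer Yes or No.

Yes

The states reachable from the start state are {q0, q2}.
None of the accepting states {q5} is reachable, so no string is accepted and L(D) = ∅.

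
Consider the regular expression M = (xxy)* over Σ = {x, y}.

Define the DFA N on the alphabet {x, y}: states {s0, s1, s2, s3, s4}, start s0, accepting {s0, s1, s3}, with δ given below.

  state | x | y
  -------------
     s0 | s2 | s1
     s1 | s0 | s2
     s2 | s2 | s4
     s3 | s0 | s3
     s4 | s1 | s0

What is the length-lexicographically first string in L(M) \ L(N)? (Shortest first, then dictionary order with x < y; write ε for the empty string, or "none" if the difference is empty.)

xxy

The string xxy is accepted by M but not by N.
No shorter string lies in the difference, and xxy is the lexicographically first length-3 string in L(M) \ L(N).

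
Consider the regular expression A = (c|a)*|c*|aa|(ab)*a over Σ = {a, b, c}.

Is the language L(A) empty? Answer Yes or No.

No

The empty string ε matches the expression, so it belongs to L(A).
Since L(A) contains at least one string, it is not empty.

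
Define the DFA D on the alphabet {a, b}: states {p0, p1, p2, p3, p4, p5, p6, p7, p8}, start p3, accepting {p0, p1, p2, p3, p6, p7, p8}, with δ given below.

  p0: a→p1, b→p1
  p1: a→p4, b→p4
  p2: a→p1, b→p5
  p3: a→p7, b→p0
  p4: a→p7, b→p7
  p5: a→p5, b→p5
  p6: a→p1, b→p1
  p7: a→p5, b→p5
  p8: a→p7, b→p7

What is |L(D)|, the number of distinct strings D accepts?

The useful subgraph on states {p0, p1, p3, p4, p7} is acyclic, so L(D) is finite; the longest accepting path visits 5 useful states, giving maximum string length 4.
Counting accepting paths from p3 by length: 1 of length 0, 2 of length 1, 2 of length 2, 8 of length 4. Total 13.

13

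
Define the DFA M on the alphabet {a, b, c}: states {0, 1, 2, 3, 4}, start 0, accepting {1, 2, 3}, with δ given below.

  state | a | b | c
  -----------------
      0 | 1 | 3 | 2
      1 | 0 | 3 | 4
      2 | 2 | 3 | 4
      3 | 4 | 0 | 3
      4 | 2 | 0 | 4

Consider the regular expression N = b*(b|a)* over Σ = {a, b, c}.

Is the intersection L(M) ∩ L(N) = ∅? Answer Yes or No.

No

The string a is accepted by both M and N.
Hence L(M) ∩ L(N) ≠ ∅.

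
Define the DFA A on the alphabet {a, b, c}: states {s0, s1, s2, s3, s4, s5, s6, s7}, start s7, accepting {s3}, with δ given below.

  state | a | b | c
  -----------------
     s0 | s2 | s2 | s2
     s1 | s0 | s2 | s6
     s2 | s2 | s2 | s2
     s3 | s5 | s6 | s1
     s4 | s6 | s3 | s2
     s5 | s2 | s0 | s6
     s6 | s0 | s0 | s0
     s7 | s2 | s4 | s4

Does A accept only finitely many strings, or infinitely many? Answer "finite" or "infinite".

The useful states (reachable from s7 and able to reach an accepting state) are {s3, s4, s7}.
Restricted to these states the transition graph has no cycle, so every accepting path has bounded length and L is finite.

finite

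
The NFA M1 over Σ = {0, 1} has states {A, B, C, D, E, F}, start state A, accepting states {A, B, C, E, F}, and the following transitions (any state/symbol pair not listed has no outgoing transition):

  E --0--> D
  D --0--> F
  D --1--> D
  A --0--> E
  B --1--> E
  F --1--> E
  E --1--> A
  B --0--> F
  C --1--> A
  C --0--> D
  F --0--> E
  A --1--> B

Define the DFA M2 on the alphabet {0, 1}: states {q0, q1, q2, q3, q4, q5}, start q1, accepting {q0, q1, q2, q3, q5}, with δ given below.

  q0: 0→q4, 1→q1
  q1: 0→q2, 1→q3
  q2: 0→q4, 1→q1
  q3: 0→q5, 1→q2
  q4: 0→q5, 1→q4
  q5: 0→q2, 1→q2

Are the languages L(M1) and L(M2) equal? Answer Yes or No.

Yes

Exploring the product automaton M1 × M2 from the start pair (A, q1), following both machines on each input symbol, reaches 5 state pairs: (A, q1), (E, q2), (B, q3), (D, q4), (F, q5).
M1 accepts in {A, B, C, E, F} and M2 accepts in {q0, q1, q2, q3, q5}. In every reachable pair the two components are either both accepting — (A, q1), (E, q2), (B, q3), (F, q5) — or both non-accepting, so no string is accepted by exactly one of the machines: L(M1) \ L(M2) and L(M2) \ L(M1) are both empty.
Hence every string is accepted by M1 iff it is accepted by M2, and the two languages coincide.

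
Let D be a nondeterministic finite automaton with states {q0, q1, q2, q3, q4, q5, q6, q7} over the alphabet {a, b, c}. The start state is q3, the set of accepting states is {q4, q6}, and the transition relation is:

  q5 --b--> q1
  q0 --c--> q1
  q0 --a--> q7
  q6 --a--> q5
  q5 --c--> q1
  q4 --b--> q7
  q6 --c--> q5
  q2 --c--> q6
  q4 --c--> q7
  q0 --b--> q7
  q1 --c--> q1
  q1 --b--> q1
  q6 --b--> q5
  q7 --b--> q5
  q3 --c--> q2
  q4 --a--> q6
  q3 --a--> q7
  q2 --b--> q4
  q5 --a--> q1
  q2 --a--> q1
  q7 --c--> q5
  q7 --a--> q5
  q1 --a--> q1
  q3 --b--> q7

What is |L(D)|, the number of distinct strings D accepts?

3

The useful subgraph on states {q2, q3, q4, q6} is acyclic, so L(D) is finite; the longest accepting path visits 4 useful states, giving maximum string length 3.
Counting accepting paths from q3 by length: 2 of length 2, 1 of length 3. Total 3.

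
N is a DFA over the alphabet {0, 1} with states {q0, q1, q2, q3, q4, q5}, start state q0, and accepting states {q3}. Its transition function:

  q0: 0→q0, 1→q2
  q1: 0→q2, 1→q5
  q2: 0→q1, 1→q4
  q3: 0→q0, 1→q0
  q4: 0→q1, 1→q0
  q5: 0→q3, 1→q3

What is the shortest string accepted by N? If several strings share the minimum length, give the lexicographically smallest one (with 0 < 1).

1010

A breadth-first search from q0 reaches an accepting state first via the path q0 → q2 → q1 → q5 → q3 on input 1010.
No string of length < 4 is accepted (BFS exhausts all shorter strings without reaching an accepting state), and 1010 is the lexicographically least accepting string of length 4.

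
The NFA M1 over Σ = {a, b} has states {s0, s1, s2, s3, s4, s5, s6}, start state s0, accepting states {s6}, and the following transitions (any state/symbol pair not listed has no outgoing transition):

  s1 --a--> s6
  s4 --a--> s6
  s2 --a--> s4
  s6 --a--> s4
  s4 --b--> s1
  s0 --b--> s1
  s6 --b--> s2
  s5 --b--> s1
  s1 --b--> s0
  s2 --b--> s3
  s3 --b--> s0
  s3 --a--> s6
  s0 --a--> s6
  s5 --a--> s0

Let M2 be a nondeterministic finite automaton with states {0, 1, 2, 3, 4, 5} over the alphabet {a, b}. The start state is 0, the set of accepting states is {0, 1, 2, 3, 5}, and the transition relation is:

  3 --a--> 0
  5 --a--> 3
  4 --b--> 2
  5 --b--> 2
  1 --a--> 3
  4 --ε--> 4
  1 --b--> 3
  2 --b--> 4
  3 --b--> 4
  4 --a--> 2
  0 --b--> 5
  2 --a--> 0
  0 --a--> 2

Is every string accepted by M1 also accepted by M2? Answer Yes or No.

Yes

Exploring the product automaton M1 × M2 from the start pair (s0, 0), following both machines on each input symbol, reaches 15 state pairs: (s0, 0), (s6, 2), (s1, 5), (s4, 0), (s2, 4), (s6, 3), (s0, 2), (s4, 2), (s3, 2), (s6, 0), (s1, 4), (s0, 4), (s2, 5), (s1, 2), (s4, 3).
M1 accepts in {s6} and M2 accepts in {0, 1, 2, 3, 5}. The reachable pairs whose M1-component is accepting are (s6, 2), (s6, 3), (s6, 0); in each of them the M2-component is accepting too, so the product for L(M1) \ L(M2) (M1-component accepting, M2-component rejecting) has no reachable accepting pair and the difference is empty.
Hence every string in L(M1) is also in L(M2).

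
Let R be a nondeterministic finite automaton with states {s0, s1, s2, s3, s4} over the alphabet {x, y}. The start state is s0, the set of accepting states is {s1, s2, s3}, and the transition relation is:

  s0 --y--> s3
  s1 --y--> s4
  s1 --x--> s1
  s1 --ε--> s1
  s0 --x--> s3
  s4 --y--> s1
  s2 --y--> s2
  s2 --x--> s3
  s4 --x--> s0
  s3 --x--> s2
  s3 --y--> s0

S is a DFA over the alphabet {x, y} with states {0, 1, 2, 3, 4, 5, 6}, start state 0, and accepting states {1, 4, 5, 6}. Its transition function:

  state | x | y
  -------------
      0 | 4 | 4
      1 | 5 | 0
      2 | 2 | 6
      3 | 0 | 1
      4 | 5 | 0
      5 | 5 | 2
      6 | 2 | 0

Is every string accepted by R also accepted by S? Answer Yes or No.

The string xxy is in L(R) but not in L(S).
So L(R) ⊄ L(S).

No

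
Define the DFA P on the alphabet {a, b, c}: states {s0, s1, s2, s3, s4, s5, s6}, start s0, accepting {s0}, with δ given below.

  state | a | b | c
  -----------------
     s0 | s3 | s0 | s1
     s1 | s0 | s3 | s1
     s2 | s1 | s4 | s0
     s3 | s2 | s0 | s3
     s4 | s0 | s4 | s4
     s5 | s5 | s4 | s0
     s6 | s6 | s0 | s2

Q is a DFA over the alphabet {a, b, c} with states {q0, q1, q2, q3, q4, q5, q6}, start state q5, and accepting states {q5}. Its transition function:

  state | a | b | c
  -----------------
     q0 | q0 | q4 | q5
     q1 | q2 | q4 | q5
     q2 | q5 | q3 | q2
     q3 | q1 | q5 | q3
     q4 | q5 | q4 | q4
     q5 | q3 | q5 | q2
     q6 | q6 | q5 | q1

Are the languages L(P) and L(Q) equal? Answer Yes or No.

Yes

Exploring the product automaton P × Q from the start pair (s0, q5), following both machines on each input symbol, reaches 5 state pairs: (s0, q5), (s3, q3), (s1, q2), (s2, q1), (s4, q4).
P accepts in {s0} and Q accepts in {q5}. In every reachable pair the two components are either both accepting — (s0, q5) — or both non-accepting, so no string is accepted by exactly one of the machines: L(P) \ L(Q) and L(Q) \ L(P) are both empty.
Hence every string is accepted by P iff it is accepted by Q, and the two languages coincide.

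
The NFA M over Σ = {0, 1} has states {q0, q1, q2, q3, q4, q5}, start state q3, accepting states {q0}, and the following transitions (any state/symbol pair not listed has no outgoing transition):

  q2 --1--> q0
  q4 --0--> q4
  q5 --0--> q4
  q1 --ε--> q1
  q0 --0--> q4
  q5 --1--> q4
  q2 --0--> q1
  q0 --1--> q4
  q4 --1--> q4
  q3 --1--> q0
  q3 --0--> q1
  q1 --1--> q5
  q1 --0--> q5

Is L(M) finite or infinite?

finite

The useful states (reachable from q3 and able to reach an accepting state) are {q0, q3}.
Restricted to these states the transition graph has no cycle, so every accepting path has bounded length and L is finite.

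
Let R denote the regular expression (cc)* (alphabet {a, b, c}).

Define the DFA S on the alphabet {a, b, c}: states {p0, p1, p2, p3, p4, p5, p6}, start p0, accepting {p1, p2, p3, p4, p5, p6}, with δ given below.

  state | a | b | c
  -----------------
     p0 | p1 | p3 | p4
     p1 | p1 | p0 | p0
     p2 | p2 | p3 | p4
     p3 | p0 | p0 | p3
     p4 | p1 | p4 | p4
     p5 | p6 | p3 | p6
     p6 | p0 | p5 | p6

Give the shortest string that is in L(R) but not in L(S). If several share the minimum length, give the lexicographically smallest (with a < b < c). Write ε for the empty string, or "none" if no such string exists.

The empty string ε is accepted by R but not by S.
Since ε is the unique shortest string, it is the required witness.

ε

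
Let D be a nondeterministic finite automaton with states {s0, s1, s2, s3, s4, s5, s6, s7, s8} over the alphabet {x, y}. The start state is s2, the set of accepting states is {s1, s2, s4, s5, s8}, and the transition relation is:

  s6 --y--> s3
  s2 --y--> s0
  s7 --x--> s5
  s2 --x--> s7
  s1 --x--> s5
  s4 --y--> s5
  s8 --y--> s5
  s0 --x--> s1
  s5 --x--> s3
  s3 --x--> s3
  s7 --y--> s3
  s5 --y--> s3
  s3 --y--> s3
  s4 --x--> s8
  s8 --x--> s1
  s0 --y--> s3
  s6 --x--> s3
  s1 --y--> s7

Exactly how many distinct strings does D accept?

5

The useful subgraph on states {s0, s1, s2, s5, s7} is acyclic, so L(D) is finite; the longest accepting path visits 5 useful states, giving maximum string length 4.
Counting accepting paths from s2 by length: 1 of length 0, 2 of length 2, 1 of length 3, 1 of length 4. Total 5.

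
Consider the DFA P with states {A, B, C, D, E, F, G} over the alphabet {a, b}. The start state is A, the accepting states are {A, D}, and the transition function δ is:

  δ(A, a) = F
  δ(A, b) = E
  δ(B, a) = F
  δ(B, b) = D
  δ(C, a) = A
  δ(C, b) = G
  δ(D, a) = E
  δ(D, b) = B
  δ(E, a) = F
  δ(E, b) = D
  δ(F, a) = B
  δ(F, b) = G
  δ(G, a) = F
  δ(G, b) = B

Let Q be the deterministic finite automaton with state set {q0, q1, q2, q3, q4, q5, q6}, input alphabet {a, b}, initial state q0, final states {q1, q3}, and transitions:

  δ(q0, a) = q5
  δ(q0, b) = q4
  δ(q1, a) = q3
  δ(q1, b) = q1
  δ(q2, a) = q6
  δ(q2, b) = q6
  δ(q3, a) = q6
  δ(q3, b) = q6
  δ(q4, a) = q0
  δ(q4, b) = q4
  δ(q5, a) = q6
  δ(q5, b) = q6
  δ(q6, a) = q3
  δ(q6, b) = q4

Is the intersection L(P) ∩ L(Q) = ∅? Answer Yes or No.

Exploring the product automaton P × Q from the start pair (A, q0), following both machines on each input symbol, reaches 16 state pairs: (A, q0), (F, q5), (E, q4), (B, q6), (G, q6), (F, q0), (D, q4), (F, q3), (B, q4), (B, q5), (G, q4), (E, q0), (F, q6), (D, q6), (B, q3), (E, q3).
P accepts in {A, D} and Q accepts in {q1, q3}; no reachable pair has both components accepting, so no string drives both machines to acceptance simultaneously and L(P) ∩ L(Q) = ∅.
So no string is accepted by both, and the intersection is empty.

Yes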